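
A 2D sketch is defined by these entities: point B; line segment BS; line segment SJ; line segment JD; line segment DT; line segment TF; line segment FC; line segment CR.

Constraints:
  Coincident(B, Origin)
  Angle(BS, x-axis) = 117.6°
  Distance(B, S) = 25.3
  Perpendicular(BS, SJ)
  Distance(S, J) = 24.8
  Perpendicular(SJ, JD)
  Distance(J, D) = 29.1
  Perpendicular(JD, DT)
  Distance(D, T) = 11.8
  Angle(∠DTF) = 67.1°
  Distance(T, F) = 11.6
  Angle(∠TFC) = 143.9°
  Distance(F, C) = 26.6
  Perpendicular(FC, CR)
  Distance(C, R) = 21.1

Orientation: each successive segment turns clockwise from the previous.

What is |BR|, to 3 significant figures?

51.2

B is at the origin; BS runs at 117.6° with length 25.3, so S = (-11.7, 22.4). The perpendicularity gives SJ at right angles to BS, so SJ runs at 27.6°; with |SJ| = 24.8, J = (10.3, 33.9). SJ is perpendicular to JD, so JD runs at -62.4°; with |JD| = 29.1, D = (23.7, 8.12). JD ⟂ DT, so DT runs at -152°; with |DT| = 11.8, T = (13.3, 2.66). ∠DTF = 67.1° gives TF at 94.7° from the x-axis; with |TF| = 11.6, F = (12.3, 14.2). ∠TFC = 143.9° gives FC at 58.6° from the x-axis; with |FC| = 26.6, C = (26.2, 36.9). The perpendicularity gives CR at right angles to FC, so CR runs at -31.4°; with |CR| = 21.1, R = (44.2, 25.9). Then |BR| = |R − B| = 51.2.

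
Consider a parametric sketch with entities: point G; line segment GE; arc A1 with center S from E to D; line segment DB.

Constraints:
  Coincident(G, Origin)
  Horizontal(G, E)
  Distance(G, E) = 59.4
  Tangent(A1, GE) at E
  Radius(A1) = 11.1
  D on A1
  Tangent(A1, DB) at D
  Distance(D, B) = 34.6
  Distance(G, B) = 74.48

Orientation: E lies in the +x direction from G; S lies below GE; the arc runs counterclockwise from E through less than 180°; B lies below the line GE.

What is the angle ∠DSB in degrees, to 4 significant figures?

72.21°

Checks: |GE| = 59.40 ✓; |SD| = 11.10 ✓; ∠(SD, DB) = 90.00° ✓; |DB| = 34.60 ✓; |GB| = 74.48 ✓.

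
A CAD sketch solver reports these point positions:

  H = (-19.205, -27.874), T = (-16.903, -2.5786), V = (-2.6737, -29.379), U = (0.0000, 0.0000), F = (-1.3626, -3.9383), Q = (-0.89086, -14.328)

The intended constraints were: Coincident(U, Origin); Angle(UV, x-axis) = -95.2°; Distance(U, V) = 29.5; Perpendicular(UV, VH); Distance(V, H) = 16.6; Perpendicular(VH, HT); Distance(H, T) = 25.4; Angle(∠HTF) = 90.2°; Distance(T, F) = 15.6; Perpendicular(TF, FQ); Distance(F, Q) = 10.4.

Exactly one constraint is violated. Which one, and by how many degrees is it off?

Perpendicular(TF, FQ) — off by 7.60°.

U = (0.00, 0.00) ✓; UV at -95.20° ✓; |UV| = 29.50 ✓; ∠(UV, VH) = 90.00° ✓; |VH| = 16.60 ✓; ∠(VH, HT) = 90.00° ✓; |HT| = 25.40 ✓; ∠HTF = 90.20° ✓; |TF| = 15.60 ✓; ∠(TF, FQ) = 82.40° ✗; |FQ| = 10.40 ✓.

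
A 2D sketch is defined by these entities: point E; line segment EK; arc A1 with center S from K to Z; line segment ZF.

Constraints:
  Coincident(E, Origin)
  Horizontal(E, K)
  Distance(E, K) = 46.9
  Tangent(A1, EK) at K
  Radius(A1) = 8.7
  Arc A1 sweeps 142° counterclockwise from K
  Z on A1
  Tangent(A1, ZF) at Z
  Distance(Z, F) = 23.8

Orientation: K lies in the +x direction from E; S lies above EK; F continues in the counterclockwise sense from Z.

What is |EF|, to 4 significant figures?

45.11

E is at the origin; E and K share the same y with |EK| = 46.9 and K on the +x side, so K = (46.90, 0.000). The tangent condition forces SK to be normal to EK, so S = K + (0, 8.7) = (46.90, 8.700). On A1, K sits at bearing -90° from S; a 142° counterclockwise sweep puts Z at bearing 52°, so Z = S + 8.7·(cos 52°, sin 52°) = (52.26, 15.56). Tangency of A1 to ZF means the radius SZ is perpendicular to ZF, so ZF runs along (−sin 52°, cos 52°); with |ZF| = 23.8, F = (33.50, 30.21). Then |EF| = |F − E| = 45.11.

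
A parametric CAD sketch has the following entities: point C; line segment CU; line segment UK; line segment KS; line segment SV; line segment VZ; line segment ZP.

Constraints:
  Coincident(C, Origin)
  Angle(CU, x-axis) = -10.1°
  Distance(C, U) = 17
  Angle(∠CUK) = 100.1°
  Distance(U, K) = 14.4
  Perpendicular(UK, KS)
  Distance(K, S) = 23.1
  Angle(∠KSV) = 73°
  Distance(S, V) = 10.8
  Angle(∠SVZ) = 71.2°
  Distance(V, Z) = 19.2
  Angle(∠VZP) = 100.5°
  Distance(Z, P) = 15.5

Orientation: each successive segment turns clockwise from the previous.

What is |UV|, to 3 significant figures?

20.4

UK ⟂ KS, so KS runs at -180°; with |KS| = 23.1, S = (-6.36, -17.4). ∠KSV = 73.0° gives SV at 73.0° from the x-axis; with |SV| = 10.8, V = (-3.21, -7.05). Then |UV| = |V − U| = 20.4.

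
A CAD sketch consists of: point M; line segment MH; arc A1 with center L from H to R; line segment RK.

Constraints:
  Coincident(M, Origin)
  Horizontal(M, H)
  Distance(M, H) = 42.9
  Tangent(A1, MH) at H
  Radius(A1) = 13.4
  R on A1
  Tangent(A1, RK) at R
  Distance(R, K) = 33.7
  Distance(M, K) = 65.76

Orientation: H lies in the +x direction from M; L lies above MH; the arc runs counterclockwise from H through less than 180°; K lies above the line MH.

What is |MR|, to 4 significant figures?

58.32

Checks: |LH| = 13.40 ✓; |LR| = 13.40 ✓; ∠(LR, RK) = 90.00° ✓; |RK| = 33.70 ✓; |MK| = 65.76 ✓.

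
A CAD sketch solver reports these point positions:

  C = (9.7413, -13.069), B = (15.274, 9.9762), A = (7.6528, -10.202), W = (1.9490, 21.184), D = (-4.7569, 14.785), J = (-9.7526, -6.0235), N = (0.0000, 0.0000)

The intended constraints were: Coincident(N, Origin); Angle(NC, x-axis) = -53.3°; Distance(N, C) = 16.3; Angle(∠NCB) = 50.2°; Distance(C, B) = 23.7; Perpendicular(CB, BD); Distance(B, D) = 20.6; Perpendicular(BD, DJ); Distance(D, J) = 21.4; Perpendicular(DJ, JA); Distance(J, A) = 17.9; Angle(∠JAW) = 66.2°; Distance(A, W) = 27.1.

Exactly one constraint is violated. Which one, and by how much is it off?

Distance(A, W) = 27.1 — off by 4.80.

N = (0.00, 0.00) ✓; NC at -53.30° ✓; |NC| = 16.30 ✓; ∠NCB = 50.20° ✓; |CB| = 23.70 ✓; ∠(CB, BD) = 90.00° ✓; |BD| = 20.60 ✓; ∠(BD, DJ) = 90.00° ✓; |DJ| = 21.40 ✓; ∠(DJ, JA) = 90.00° ✓; |JA| = 17.90 ✓; ∠JAW = 66.20° ✓; |AW| = 31.90 ✗.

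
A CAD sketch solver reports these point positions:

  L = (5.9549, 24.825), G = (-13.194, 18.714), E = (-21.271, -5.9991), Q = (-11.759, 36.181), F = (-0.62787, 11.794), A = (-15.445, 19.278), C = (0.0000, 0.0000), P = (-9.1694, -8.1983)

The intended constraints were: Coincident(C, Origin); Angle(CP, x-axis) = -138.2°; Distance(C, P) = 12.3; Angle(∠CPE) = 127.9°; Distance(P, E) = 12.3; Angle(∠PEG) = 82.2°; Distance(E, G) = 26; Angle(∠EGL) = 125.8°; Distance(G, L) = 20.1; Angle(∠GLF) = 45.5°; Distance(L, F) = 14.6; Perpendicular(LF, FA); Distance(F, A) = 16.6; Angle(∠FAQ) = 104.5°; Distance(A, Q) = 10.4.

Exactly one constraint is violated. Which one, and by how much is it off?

Distance(A, Q) = 10.4 — off by 6.90.

C = (0.00, 0.00) ✓; CP at -138.2° ✓; |CP| = 12.30 ✓; ∠CPE = 127.9° ✓; |PE| = 12.30 ✓; ∠PEG = 82.20° ✓; |EG| = 26.00 ✓; ∠EGL = 125.8° ✓; |GL| = 20.10 ✓; ∠GLF = 45.50° ✓; |LF| = 14.60 ✓; ∠(LF, FA) = 90.00° ✓; |FA| = 16.60 ✓; ∠FAQ = 104.5° ✓; |AQ| = 17.30 ✗.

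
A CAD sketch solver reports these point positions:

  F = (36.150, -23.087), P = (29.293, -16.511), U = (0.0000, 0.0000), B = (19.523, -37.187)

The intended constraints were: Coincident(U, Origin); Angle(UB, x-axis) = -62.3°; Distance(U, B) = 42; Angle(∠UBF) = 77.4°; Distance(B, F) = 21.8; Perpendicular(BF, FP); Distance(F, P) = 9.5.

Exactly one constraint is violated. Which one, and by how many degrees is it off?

Perpendicular(BF, FP) — off by 5.90°.

U = (0.00, 0.00) ✓; UB at -62.30° ✓; |UB| = 42.00 ✓; ∠UBF = 77.40° ✓; |BF| = 21.80 ✓; ∠(BF, FP) = 95.90° ✗; |FP| = 9.501 ✓.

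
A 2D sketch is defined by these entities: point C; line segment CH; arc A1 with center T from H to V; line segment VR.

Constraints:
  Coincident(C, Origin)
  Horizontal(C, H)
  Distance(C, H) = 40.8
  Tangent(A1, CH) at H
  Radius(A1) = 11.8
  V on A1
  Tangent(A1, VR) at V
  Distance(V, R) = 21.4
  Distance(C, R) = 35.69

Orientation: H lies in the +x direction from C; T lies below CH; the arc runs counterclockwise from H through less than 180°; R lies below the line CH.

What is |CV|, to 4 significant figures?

30.71

Checks: |TH| = 11.80 ✓; |TV| = 11.80 ✓; ∠(TV, VR) = 90.00° ✓; |VR| = 21.40 ✓; |CR| = 35.69 ✓.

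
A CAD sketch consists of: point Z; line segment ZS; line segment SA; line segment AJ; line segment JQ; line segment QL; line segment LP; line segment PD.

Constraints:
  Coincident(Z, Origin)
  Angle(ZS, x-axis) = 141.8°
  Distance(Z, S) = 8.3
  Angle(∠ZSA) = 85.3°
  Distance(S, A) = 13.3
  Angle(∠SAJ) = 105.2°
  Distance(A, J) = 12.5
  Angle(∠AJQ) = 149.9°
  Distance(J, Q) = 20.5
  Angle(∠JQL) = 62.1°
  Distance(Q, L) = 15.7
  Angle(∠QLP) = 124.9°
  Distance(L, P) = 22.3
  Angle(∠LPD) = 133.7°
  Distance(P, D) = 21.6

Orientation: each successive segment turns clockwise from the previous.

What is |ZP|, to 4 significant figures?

9.408

Z is at the origin; ZS runs at 141.8° with length 8.3, so S = (-6.523, 5.133). ∠ZSA = 85.3° gives SA at 47.10° from the x-axis; with |SA| = 13.3, A = (2.531, 14.88). ∠SAJ = 105.2° gives AJ at -27.70° from the x-axis; with |AJ| = 12.5, J = (13.60, 9.065). ∠AJQ = 149.9° gives JQ at -57.80° from the x-axis; with |JQ| = 20.5, Q = (24.52, -8.282). ∠JQL = 62.1° gives QL at -175.7° from the x-axis; with |QL| = 15.7, L = (8.867, -9.459). ∠QLP = 124.9° gives LP at 129.2° from the x-axis; with |LP| = 22.3, P = (-5.228, 7.822). Then |ZP| = |P − Z| = 9.408.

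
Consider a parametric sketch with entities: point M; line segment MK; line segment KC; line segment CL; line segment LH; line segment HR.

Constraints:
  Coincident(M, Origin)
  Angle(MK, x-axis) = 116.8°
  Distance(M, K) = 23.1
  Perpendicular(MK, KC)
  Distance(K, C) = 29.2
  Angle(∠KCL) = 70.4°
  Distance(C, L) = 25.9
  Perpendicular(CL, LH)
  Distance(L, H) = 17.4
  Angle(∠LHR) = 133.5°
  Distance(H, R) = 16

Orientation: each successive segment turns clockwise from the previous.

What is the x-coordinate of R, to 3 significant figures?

-10.7

M is at the origin; MK runs at 116.8° with length 23.1, so K = (-10.4, 20.6). The perpendicularity gives KC at right angles to MK, so KC runs at 26.8°; with |KC| = 29.2, C = (15.6, 33.8). ∠KCL = 70.4° gives CL at -82.8° from the x-axis; with |CL| = 25.9, L = (18.9, 8.09). CL is perpendicular to LH, so LH runs at -173°; with |LH| = 17.4, H = (1.63, 5.91). ∠LHR = 133.5° gives HR at 141° from the x-axis; with |HR| = 16.0, R = (-10.7, 16.0). So R.x = -10.7.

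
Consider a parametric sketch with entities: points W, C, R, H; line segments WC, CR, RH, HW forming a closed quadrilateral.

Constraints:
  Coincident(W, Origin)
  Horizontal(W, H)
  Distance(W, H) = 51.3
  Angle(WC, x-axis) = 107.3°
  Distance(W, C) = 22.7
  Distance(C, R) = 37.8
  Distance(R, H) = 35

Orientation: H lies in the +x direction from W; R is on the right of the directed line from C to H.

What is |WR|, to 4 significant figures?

18.76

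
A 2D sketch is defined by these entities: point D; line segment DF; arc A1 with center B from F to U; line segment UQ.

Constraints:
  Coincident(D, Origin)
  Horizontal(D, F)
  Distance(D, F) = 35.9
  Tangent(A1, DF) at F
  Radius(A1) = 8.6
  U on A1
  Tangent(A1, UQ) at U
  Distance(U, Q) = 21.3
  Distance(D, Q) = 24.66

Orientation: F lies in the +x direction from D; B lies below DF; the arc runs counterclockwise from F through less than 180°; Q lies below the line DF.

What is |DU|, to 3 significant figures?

29.5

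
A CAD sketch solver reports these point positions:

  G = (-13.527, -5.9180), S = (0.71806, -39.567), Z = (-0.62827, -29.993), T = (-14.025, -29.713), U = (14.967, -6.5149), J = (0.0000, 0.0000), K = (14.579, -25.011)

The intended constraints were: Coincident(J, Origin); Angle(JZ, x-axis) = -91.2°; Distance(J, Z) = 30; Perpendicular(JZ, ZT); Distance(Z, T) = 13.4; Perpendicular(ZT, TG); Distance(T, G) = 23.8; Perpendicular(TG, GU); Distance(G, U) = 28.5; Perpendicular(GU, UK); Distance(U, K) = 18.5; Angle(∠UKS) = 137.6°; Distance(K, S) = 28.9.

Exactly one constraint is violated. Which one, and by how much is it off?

Distance(K, S) = 28.9 — off by 8.80.

J = (0.00, 0.00) ✓; JZ at -91.20° ✓; |JZ| = 30.00 ✓; ∠(JZ, ZT) = 90.00° ✓; |ZT| = 13.40 ✓; ∠(ZT, TG) = 90.00° ✓; |TG| = 23.80 ✓; ∠(TG, GU) = 90.00° ✓; |GU| = 28.50 ✓; ∠(GU, UK) = 90.00° ✓; |UK| = 18.50 ✓; ∠UKS = 137.6° ✓; |KS| = 20.10 ✗.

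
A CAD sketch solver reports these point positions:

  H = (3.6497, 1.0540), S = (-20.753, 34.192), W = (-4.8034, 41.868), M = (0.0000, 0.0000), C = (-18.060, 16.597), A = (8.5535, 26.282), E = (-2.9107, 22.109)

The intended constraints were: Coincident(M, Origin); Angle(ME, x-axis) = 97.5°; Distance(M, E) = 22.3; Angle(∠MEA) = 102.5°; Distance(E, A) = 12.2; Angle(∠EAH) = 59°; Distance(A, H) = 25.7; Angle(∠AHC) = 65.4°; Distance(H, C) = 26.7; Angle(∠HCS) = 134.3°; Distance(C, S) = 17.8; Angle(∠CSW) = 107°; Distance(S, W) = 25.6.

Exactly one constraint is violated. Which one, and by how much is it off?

Distance(S, W) = 25.6 — off by 7.90.

M = (0.00, 0.00) ✓; ME at 97.50° ✓; |ME| = 22.30 ✓; ∠MEA = 102.5° ✓; |EA| = 12.20 ✓; ∠EAH = 59.00° ✓; |AH| = 25.70 ✓; ∠AHC = 65.40° ✓; |HC| = 26.70 ✓; ∠HCS = 134.3° ✓; |CS| = 17.80 ✓; ∠CSW = 107.0° ✓; |SW| = 17.70 ✗.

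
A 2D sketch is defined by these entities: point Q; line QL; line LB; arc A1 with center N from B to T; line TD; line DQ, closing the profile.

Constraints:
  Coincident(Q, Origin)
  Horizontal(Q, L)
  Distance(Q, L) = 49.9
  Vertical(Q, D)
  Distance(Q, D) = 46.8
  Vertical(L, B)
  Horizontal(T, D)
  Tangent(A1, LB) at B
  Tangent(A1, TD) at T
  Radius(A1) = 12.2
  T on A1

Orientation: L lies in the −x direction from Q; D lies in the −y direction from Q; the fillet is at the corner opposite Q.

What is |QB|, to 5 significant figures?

60.722

Q is at the origin; QL is horizontal with |QL| = 49.9 and L on the −x side, so L = (-49.900, 0.0000). Q and D share the same x with |QD| = 46.8 and D on the −y side, so D = (0.0000, -46.800). The virtual corner opposite Q is at (-49.900, -46.800). A1 meets LB tangentially, so NB is at right angles to LB and since A1 is tangent to TD there, NT ⟂ TD, with radius 12.2, so the center N sits 12.2 in from both sides at N = (-37.700, -34.600). That places the tangent points at B = (-49.900, -34.600) on LB and T = (-37.700, -46.800) on TD. Then |QB| = |B − Q| = 60.722.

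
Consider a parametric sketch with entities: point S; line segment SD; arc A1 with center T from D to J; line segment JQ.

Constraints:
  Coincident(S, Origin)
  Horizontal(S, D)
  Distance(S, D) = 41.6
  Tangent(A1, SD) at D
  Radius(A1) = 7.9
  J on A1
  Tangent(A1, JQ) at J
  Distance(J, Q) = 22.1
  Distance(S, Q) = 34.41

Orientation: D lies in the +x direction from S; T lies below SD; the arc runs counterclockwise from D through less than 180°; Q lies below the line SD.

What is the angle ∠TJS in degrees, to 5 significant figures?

160.38°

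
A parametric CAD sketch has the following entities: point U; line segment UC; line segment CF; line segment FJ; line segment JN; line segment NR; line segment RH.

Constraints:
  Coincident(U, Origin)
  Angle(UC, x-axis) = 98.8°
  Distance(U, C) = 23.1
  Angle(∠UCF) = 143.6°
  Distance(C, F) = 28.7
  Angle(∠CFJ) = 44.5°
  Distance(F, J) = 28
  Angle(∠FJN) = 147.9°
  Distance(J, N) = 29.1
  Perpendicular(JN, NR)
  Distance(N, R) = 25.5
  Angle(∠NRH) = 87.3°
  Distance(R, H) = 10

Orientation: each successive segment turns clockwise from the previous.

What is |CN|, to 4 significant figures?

32.52

U is at the origin; UC runs at 98.8° with length 23.1, so C = (-3.534, 22.83). ∠UCF = 143.6° gives CF at 62.40° from the x-axis; with |CF| = 28.7, F = (9.763, 48.26). ∠CFJ = 44.5° gives FJ at -73.10° from the x-axis; with |FJ| = 28.0, J = (17.90, 21.47). ∠FJN = 147.9° gives JN at -105.2° from the x-axis; with |JN| = 29.1, N = (10.27, -6.611). Then |CN| = |N − C| = 32.52.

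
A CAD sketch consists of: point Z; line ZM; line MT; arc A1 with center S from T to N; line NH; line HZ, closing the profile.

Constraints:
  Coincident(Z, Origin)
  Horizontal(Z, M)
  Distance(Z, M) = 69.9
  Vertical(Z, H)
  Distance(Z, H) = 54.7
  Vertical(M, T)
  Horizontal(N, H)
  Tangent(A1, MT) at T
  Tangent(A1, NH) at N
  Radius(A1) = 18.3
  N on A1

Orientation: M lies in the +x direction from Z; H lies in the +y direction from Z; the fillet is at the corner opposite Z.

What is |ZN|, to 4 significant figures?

75.20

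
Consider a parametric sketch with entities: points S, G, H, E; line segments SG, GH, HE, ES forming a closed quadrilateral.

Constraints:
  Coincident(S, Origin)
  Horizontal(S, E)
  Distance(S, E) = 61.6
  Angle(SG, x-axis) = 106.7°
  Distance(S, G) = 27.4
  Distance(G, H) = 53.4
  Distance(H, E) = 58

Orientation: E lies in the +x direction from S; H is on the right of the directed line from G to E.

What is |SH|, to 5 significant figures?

26.025

S is at the origin; S and E share the same y with |SE| = 61.6 and E in +x, so E = (61.6, 0). SG runs at 106.7° with |SG| = 27.4, so G = (-7.8737, 26.244). H is determined by |GH| = 53.4 and |HE| = 58.0 together: it lies at the intersection of circle(G, 53.4) and circle(E, 58.0). With |GE| = 74.265, the foot of the radical line on GE is 33.683 from G and the perpendicular offset is √(53.4² − 33.683²) = 41.437. Taking the right-of-GE solution: H = (8.9924, -24.422).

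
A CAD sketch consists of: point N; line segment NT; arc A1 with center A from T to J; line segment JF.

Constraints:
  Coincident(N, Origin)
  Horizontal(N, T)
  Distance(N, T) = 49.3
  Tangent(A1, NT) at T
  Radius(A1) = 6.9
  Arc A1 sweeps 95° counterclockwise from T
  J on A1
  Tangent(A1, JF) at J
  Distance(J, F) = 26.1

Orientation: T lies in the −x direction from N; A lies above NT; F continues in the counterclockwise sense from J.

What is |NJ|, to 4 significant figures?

43.08

N is at the origin; NT is horizontal with |NT| = 49.3 and T on the −x side, so T = (-49.30, 0.000). Tangency of A1 to NT means the radius AT is perpendicular to NT, so A = T + (0, 6.9) = (-49.30, 6.900). On A1, T sits at bearing -90° from A; a 95° counterclockwise sweep puts J at bearing 5°, so J = A + 6.9·(cos 5°, sin 5°) = (-42.43, 7.501). Then |NJ| = |J − N| = 43.08.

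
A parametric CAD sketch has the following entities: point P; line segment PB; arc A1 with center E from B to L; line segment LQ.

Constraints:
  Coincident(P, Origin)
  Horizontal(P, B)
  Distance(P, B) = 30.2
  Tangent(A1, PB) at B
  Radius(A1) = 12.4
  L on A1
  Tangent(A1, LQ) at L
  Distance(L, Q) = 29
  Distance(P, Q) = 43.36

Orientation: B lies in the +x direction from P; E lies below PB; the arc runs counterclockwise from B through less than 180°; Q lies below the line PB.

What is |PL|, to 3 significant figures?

21.2

Checks: |EL| = 12.40 ✓; ∠(EL, LQ) = 90.00° ✓; |LQ| = 29.00 ✓; |PQ| = 43.36 ✓.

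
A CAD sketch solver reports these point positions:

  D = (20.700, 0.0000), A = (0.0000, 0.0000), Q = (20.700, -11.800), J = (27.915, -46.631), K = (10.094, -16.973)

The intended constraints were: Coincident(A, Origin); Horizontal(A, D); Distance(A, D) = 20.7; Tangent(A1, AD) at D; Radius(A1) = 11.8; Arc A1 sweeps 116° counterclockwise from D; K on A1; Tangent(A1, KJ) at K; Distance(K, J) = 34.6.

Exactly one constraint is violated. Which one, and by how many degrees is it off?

Tangent(A1, KJ) at K — off by 5.00°.

A = (0.00, 0.00) ✓; A.y = 0.00, D.y = 0.00 ✓; |AD| = 20.70 ✓; ∠(QD, DA) = 90.00° ✓; |QD| = 11.80 ✓; bearing(Q→K) − bearing(Q→D) = 116.0° ✓; |QK| = 11.80 ✓; ∠(QK, KJ) = 85.00° ✗; |KJ| = 34.60 ✓.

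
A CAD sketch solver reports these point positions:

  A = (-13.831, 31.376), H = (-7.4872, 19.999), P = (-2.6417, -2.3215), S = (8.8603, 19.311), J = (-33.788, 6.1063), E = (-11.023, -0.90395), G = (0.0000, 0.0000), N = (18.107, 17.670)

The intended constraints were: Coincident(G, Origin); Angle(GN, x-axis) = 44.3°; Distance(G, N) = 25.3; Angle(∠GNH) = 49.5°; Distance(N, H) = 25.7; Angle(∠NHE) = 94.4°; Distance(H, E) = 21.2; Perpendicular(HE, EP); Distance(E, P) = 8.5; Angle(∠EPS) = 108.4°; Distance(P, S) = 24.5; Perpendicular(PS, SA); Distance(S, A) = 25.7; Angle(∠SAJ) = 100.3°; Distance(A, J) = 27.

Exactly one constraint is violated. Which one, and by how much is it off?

Distance(A, J) = 27 — off by 5.20.

G = (0.00, 0.00) ✓; GN at 44.30° ✓; |GN| = 25.30 ✓; ∠GNH = 49.50° ✓; |NH| = 25.70 ✓; ∠NHE = 94.40° ✓; |HE| = 21.20 ✓; ∠(HE, EP) = 90.00° ✓; |EP| = 8.500 ✓; ∠EPS = 108.4° ✓; |PS| = 24.50 ✓; ∠(PS, SA) = 90.00° ✓; |SA| = 25.70 ✓; ∠SAJ = 100.3° ✓; |AJ| = 32.20 ✗.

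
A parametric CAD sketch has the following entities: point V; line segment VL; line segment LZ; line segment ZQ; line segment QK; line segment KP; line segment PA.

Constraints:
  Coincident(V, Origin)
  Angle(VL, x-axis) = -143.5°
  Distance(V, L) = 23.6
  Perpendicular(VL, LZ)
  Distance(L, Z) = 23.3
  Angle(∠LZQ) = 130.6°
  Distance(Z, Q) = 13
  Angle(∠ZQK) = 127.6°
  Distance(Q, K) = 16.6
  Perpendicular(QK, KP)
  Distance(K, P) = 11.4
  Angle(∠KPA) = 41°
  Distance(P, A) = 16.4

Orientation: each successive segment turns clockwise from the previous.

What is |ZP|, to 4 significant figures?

24.56

V is at the origin; VL runs at -143.5° with length 23.6, so L = (-18.97, -14.04). The perpendicularity gives LZ at right angles to VL, so LZ runs at 126.5°; with |LZ| = 23.3, Z = (-32.83, 4.692). ∠LZQ = 130.6° gives ZQ at 77.10° from the x-axis; with |ZQ| = 13.0, Q = (-29.93, 17.36). ∠ZQK = 127.6° gives QK at 24.70° from the x-axis; with |QK| = 16.6, K = (-14.85, 24.30). QK is perpendicular to KP, so KP runs at -65.30°; with |KP| = 11.4, P = (-10.08, 13.94). Then |ZP| = |P − Z| = 24.56.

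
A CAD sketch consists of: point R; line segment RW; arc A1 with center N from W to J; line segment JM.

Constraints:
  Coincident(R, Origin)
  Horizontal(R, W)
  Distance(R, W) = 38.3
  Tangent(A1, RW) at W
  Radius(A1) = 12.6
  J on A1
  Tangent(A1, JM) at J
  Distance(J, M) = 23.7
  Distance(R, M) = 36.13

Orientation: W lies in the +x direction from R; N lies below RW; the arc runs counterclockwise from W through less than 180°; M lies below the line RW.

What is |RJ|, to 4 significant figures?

27.72

R is at the origin; R and W share the same y with |RW| = 38.3 and W on the +x side, so W = (38.30, 0.000). Since A1 is tangent to RW there, NW ⟂ RW, so N = W + (0, -12.6) = (38.30, -12.60). Since NJ ⟂ JM (tangency), |NM| = √(12.6² + 23.7²) = 26.84 regardless of where J sits on A1. So M lies on both circle(R, 36.13) and circle(N, 26.84); the below-RW intersection is M = (18.69, -30.92). J is the foot of the tangent from M: J = (26.38, -8.508).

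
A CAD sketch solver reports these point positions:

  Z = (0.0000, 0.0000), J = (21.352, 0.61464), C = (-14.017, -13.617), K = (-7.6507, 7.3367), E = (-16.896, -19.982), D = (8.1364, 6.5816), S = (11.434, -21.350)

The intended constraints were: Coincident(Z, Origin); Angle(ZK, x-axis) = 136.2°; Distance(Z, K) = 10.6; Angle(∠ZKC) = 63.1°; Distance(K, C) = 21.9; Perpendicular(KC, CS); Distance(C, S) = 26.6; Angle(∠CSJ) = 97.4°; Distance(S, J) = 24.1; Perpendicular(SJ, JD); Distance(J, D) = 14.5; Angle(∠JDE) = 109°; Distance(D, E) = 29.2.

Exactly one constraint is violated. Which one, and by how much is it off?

Distance(D, E) = 29.2 — off by 7.30.

Z = (0.00, 0.00) ✓; ZK at 136.2° ✓; |ZK| = 10.60 ✓; ∠ZKC = 63.10° ✓; |KC| = 21.90 ✓; ∠(KC, CS) = 90.00° ✓; |CS| = 26.60 ✓; ∠CSJ = 97.40° ✓; |SJ| = 24.10 ✓; ∠(SJ, JD) = 90.00° ✓; |JD| = 14.50 ✓; ∠JDE = 109.0° ✓; |DE| = 36.50 ✗.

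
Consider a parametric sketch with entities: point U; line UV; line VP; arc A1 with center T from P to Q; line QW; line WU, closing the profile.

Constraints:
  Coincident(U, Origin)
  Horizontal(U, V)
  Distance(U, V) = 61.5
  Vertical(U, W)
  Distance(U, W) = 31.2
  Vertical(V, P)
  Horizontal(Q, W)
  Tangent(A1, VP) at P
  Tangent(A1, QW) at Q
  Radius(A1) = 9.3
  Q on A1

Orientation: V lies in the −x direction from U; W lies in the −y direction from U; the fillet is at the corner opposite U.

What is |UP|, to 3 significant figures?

65.3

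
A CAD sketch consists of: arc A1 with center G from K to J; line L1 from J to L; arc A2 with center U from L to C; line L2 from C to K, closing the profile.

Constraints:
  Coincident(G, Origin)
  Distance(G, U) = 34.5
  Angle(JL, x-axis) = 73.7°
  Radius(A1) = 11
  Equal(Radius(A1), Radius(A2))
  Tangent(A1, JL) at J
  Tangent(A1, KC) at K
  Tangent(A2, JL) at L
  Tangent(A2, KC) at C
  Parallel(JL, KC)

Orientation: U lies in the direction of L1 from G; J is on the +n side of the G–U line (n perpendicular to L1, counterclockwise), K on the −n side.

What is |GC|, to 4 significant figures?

36.21

Tangency of A1 to both parallel lines with radius 11.0 puts J and K at G ± 11.0·n: J = (-10.56, 3.087), K = (10.56, -3.087). Equal radii place L and C the same way about U: L = U + 11.0·n = (-0.8749, 36.20), C = U − 11.0·n = (20.24, 30.03). Then |GC| = |C − G| = 36.21.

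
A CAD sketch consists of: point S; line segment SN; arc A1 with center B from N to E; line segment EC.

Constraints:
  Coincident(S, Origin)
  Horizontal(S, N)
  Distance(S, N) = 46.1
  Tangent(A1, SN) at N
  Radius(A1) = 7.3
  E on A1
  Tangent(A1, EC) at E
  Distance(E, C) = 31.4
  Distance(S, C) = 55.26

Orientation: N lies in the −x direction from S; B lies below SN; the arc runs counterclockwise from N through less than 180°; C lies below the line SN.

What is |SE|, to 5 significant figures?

53.723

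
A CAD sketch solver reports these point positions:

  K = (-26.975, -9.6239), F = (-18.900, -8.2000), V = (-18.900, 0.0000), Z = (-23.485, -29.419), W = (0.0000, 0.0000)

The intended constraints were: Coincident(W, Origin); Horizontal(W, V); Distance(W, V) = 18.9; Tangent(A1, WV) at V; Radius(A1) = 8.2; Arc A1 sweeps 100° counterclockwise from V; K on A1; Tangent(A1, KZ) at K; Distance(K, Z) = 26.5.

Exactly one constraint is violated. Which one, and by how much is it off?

Distance(K, Z) = 26.5 — off by 6.40.

W = (0.00, 0.00) ✓; W.y = 0.00, V.y = 0.00 ✓; |WV| = 18.90 ✓; ∠(FV, VW) = 90.00° ✓; |FV| = 8.200 ✓; bearing(F→K) − bearing(F→V) = 100.0° ✓; |FK| = 8.200 ✓; ∠(FK, KZ) = 90.00° ✓; |KZ| = 20.10 ✗.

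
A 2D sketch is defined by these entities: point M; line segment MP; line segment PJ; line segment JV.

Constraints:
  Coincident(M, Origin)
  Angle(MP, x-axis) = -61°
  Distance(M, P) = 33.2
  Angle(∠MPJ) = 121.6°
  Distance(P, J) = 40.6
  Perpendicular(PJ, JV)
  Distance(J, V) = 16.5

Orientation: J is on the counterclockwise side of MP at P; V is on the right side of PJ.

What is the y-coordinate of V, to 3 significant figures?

-47.4

M is at the origin; MP runs at -61.0° with length 33.2, so P = 33.2·(cos -61.0°, sin -61.0°) = (16.1, -29.0). ∠MPJ = 121.6°, so PJ runs at -61.0° + (180° − 121.6°) = -2.60° from the x-axis; with |PJ| = 40.6, J = P + 40.6·(cos -2.60°, sin -2.60°) = (56.7, -30.9). PJ is perpendicular to JV; with |JV| = 16.5 on the right of PJ, V = J + 16.5·(-0.0454, -0.999) = (55.9, -47.4). So V.y = -47.4.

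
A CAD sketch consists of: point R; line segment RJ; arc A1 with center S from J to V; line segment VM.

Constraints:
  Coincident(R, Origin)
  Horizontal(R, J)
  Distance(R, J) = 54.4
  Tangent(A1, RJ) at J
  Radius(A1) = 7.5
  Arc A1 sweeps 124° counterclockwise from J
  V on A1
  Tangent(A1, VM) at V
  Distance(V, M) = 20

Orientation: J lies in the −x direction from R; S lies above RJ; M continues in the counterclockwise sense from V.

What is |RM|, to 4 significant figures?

65.76

On A1, J sits at bearing -90° from S; a 124° counterclockwise sweep puts V at bearing 34°, so V = S + 7.5·(cos 34°, sin 34°) = (-48.18, 11.69). Since A1 is tangent to VM there, SV ⟂ VM, so VM runs along (−sin 34°, cos 34°); with |VM| = 20.0, M = (-59.37, 28.27). Then |RM| = |M − R| = 65.76.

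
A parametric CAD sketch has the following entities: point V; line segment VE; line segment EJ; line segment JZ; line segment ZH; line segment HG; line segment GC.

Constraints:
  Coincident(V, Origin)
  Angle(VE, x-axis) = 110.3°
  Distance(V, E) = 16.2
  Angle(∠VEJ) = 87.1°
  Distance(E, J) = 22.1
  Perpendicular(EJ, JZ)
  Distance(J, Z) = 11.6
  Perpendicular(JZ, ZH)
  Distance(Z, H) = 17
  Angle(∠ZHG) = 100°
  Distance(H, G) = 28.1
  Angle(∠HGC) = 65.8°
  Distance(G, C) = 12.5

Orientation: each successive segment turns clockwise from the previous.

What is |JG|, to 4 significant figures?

27.15

The perpendicularity gives ZH at right angles to JZ, so ZH runs at -162.6°; with |ZH| = 17.0, H = (2.715, 5.650). ∠ZHG = 100.0° gives HG at 117.4° from the x-axis; with |HG| = 28.1, G = (-10.22, 30.60). Then |JG| = |G − J| = 27.15.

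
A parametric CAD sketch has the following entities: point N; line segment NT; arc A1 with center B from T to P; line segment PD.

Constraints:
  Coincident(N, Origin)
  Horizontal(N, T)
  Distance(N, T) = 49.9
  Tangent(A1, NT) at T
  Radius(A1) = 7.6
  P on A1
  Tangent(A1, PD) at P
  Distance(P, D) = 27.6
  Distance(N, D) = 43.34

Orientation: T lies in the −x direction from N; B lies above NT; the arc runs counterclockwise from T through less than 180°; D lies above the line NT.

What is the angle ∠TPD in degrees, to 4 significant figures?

147.1°

N is at the origin; N and T share the same y with |NT| = 49.9 and T on the −x side, so T = (-49.90, 0.000). Tangency of A1 to NT means the radius BT is perpendicular to NT, so B = T + (0, 7.6) = (-49.90, 7.600). Since BP ⟂ PD (tangency), |BD| = √(7.6² + 27.6²) = 28.63 regardless of where P sits on A1. So D lies on both circle(N, 43.34) and circle(B, 28.63); the above-NT intersection is D = (-31.62, 29.63). P is the foot of the tangent from D: P = (-42.97, 4.475).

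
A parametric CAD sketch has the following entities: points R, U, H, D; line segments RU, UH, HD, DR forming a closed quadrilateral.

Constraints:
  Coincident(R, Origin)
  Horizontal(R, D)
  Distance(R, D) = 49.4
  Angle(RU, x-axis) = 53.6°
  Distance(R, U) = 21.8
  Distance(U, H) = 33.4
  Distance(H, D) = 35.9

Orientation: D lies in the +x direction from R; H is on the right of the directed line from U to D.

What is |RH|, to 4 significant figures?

23.12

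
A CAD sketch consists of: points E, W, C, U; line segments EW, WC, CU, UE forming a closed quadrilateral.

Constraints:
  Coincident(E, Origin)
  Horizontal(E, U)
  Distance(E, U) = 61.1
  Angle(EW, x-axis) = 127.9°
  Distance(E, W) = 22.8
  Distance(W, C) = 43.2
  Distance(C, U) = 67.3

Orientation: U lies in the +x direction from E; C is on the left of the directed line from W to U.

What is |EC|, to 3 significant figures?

51.9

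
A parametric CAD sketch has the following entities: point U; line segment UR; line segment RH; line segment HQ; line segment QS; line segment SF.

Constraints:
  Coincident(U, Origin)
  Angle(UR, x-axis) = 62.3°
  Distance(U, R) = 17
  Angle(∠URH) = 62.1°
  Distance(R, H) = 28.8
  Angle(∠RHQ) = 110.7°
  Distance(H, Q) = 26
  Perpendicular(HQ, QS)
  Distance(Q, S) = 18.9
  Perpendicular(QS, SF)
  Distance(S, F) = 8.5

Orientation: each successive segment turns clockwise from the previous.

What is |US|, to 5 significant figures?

20.198

U is at the origin; UR runs at 62.3° with length 17.0, so R = (7.9023, 15.052). ∠URH = 62.1° gives RH at -55.600° from the x-axis; with |RH| = 28.8, H = (24.173, -8.7116). ∠RHQ = 110.7° gives HQ at -124.90° from the x-axis; with |HQ| = 26.0, Q = (9.2976, -30.036). HQ is perpendicular to QS, so QS runs at 145.10°; with |QS| = 18.9, S = (-6.2033, -19.222). Then |US| = |S − U| = 20.198.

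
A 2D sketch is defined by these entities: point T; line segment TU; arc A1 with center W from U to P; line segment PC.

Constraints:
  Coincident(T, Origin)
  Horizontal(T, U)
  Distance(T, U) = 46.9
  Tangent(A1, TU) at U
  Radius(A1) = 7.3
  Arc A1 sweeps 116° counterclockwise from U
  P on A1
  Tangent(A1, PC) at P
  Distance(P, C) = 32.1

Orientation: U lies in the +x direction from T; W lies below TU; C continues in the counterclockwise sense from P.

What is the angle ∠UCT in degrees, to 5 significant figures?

43.319°

T is at the origin; T and U share the same y with |TU| = 46.9 and U on the +x side, so U = (46.900, 0.0000). The tangent condition forces WU to be normal to TU, so W = U + (0, -7.3) = (46.900, -7.3000). On A1, U sits at bearing 90° from W; a 116° counterclockwise sweep puts P at bearing 206°, so P = W + 7.3·(cos 206°, sin 206°) = (40.339, -10.500). A1 meets PC tangentially, so WP is at right angles to PC, so PC runs along (−sin 206°, cos 206°); with |PC| = 32.1, C = (54.411, -39.351). Then cos ∠UCT = CU·CT / (|CU||CT|), giving 43.319°.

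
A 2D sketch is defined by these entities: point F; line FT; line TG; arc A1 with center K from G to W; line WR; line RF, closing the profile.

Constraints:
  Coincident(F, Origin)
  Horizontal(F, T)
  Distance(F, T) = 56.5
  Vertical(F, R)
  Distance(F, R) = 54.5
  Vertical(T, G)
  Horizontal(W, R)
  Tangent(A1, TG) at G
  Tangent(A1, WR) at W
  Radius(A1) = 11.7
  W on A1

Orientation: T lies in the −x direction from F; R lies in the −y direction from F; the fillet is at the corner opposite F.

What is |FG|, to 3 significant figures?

70.9

F is at the origin; F and T share the same y with |FT| = 56.5 and T on the −x side, so T = (-56.5, 0.00). FR is vertical with |FR| = 54.5 and R on the −y side, so R = (0.00, -54.5). The virtual corner opposite F is at (-56.5, -54.5). Tangency of A1 to TG means the radius KG is perpendicular to TG and tangency of A1 to WR means the radius KW is perpendicular to WR, with radius 11.7, so the center K sits 11.7 in from both sides at K = (-44.8, -42.8). That places the tangent points at G = (-56.5, -42.8) on TG and W = (-44.8, -54.5) on WR. Then |FG| = |G − F| = 70.9.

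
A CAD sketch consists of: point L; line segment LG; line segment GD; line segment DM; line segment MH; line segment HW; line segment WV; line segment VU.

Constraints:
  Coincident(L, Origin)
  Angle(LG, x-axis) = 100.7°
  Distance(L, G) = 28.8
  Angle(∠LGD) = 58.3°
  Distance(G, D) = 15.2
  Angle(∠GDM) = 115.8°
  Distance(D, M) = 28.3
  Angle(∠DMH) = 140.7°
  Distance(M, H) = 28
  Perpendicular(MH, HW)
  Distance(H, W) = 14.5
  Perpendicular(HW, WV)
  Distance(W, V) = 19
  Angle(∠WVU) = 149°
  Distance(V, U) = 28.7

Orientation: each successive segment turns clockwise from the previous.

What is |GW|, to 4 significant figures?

49.80

L is at the origin; LG runs at 100.7° with length 28.8, so G = (-5.347, 28.30). ∠LGD = 58.3° gives GD at -21.00° from the x-axis; with |GD| = 15.2, D = (8.843, 22.85). ∠GDM = 115.8° gives DM at -85.20° from the x-axis; with |DM| = 28.3, M = (11.21, -5.349). ∠DMH = 140.7° gives MH at -124.5° from the x-axis; with |MH| = 28.0, H = (-4.648, -28.42). MH ⟂ HW, so HW runs at 145.5°; with |HW| = 14.5, W = (-16.60, -20.21). Then |GW| = |W − G| = 49.80.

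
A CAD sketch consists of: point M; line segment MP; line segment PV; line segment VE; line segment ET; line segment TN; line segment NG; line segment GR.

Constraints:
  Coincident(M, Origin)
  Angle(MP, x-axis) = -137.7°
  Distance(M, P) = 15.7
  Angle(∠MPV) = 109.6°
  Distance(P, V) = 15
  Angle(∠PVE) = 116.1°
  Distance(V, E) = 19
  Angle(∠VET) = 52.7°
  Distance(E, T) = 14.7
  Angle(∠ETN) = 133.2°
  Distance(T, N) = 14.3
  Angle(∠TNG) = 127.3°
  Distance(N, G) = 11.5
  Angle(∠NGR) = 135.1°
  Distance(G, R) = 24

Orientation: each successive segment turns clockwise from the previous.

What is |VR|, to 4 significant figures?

22.28

M is at the origin; MP runs at -137.7° with length 15.7, so P = (-11.61, -10.57). ∠MPV = 109.6° gives PV at 151.9° from the x-axis; with |PV| = 15.0, V = (-24.84, -3.501). ∠PVE = 116.1° gives VE at 88.00° from the x-axis; with |VE| = 19.0, E = (-24.18, 15.49). ∠VET = 52.7° gives ET at -39.30° from the x-axis; with |ET| = 14.7, T = (-12.81, 6.177). ∠ETN = 133.2° gives TN at -86.10° from the x-axis; with |TN| = 14.3, N = (-11.83, -8.090). ∠TNG = 127.3° gives NG at -138.8° from the x-axis; with |NG| = 11.5, G = (-20.49, -15.67). ∠NGR = 135.1° gives GR at 176.3° from the x-axis; with |GR| = 24.0, R = (-44.44, -14.12). Then |VR| = |R − V| = 22.28.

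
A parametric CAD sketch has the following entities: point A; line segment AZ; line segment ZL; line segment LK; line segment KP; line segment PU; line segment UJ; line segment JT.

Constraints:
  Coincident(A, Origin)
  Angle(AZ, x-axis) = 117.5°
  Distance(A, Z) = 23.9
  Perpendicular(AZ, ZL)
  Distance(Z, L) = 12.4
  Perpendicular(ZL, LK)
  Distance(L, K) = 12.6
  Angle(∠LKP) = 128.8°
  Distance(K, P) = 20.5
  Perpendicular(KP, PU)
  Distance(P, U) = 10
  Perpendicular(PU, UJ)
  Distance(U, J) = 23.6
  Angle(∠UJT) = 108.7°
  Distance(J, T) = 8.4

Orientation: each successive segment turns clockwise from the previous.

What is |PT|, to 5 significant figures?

26.372

A is at the origin; AZ runs at 117.5° with length 23.9, so Z = (-11.036, 21.200). AZ is perpendicular to ZL, so ZL runs at 27.500°; with |ZL| = 12.4, L = (-0.036858, 26.925). ZL ⟂ LK, so LK runs at -62.500°; with |LK| = 12.6, K = (5.7812, 15.749). ∠LKP = 128.8° gives KP at -113.70° from the x-axis; with |KP| = 20.5, P = (-2.4588, -3.0222). KP is perpendicular to PU, so PU runs at 156.30°; with |PU| = 10.0, U = (-11.615, 0.99730). The perpendicularity gives UJ at right angles to PU, so UJ runs at 66.300°; with |UJ| = 23.6, J = (-2.1294, 22.607). ∠UJT = 108.7° gives JT at -5.0000° from the x-axis; with |JT| = 8.4, T = (6.2386, 21.875). Then |PT| = |T − P| = 26.372.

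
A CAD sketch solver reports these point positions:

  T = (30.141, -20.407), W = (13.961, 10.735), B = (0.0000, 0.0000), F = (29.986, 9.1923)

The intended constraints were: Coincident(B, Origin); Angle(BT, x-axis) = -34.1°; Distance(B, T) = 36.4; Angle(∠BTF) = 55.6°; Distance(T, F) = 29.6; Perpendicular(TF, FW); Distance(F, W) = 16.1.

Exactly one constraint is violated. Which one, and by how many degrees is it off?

Perpendicular(TF, FW) — off by 5.80°.

B = (0.00, 0.00) ✓; BT at -34.10° ✓; |BT| = 36.40 ✓; ∠BTF = 55.60° ✓; |TF| = 29.60 ✓; ∠(TF, FW) = 84.20° ✗; |FW| = 16.10 ✓.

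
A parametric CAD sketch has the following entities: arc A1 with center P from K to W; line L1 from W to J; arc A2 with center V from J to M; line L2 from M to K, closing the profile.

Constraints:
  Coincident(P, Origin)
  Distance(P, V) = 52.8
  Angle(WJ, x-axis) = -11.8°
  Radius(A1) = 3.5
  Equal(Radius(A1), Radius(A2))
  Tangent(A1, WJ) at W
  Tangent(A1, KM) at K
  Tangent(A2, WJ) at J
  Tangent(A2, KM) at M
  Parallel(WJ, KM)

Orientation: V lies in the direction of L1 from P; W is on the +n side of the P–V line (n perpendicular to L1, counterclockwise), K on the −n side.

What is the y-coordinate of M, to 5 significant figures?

-14.223

The slot axis is L1's direction at -11.8°, so u = (cos -11.8°, sin -11.8°) = (0.97887, -0.20450) and n = (−sin -11.8°, cos -11.8°) = (0.20450, 0.97887). P is at the origin and V lies 52.8 along u from P, so V = 52.8·u = (51.684, -10.797). Tangency of A1 to both parallel lines with radius 3.5 puts W and K at P ± 3.5·n: W = (0.71574, 3.4260), K = (-0.71574, -3.4260). Equal radii place J and M the same way about V: J = V + 3.5·n = (52.400, -7.3714), M = V − 3.5·n = (50.968, -14.223). So M.y = -14.223.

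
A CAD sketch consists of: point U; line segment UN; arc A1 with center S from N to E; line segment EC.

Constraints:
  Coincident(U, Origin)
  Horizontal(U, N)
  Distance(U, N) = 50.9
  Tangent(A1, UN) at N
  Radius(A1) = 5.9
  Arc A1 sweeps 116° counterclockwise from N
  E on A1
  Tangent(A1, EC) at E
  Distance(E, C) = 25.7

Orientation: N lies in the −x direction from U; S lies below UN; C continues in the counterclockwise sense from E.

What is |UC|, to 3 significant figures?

54.9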